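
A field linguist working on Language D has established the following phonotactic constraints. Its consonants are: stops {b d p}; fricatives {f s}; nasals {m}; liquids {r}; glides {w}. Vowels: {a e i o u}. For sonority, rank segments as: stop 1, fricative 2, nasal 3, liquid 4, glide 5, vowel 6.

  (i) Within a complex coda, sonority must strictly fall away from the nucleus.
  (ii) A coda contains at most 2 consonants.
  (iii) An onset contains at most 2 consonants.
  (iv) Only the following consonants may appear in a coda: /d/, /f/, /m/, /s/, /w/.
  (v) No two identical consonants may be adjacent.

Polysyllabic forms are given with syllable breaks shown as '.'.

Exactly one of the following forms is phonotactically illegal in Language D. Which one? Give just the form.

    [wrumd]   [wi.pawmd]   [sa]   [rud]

[wrumd] — σ1 onset /wr/ (2C), coda /md/ (3→1 falls) ok → phonotactically legal
[wi.pawmd] — violates constraint (ii): syllable 2 coda /wmd/ has 3 consonants (> 2) → phonotactically illegal
[sa] — σ1 onset /s/, coda /∅/ ok → phonotactically legal
[rud] — σ1 onset /r/, coda /d/ ok → phonotactically legal

[wi.pawmd]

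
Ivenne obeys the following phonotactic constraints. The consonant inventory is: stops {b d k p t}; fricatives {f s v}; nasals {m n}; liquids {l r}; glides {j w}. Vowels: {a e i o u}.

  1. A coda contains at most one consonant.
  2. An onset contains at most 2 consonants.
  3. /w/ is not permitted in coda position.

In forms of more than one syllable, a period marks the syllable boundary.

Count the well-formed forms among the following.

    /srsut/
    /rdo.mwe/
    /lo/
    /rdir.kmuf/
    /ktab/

/srsut/ — violates constraint 2: syllable 1 onset /srs/ has 3 consonants (> 2) → ill-formed
/rdo.mwe/ — σ1 onset /rd/ (2C), coda /∅/ ok; σ2 onset /mw/ (2C), coda /∅/ ok → well-formed
/lo/ — σ1 onset /l/, coda /∅/ ok → well-formed
/rdir.kmuf/ — σ1 onset /rd/ (2C), coda /r/ ok; σ2 onset /km/ (2C), coda /f/ ok → well-formed
/ktab/ — σ1 onset /kt/ (2C), coda /b/ ok → well-formed
Well-formed: /rdo.mwe/, /lo/, /rdir.kmuf/, /ktab/ → 4.

4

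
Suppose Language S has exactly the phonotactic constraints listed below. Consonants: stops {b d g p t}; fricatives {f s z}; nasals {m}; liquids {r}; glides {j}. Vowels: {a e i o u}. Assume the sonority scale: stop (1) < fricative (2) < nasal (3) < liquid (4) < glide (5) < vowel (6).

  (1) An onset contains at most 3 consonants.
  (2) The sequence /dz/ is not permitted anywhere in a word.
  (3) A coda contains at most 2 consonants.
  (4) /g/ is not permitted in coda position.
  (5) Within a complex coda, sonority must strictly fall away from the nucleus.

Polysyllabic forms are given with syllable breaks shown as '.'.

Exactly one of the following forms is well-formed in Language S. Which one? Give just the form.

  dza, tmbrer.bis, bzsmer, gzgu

dza — violates constraint 2: contains banned sequence /dz/ → ill-formed
tmbrer.bis — violates constraint 1: syllable 1 onset /tmbr/ has 4 consonants (> 3) → ill-formed
bzsmer — violates constraint 1: syllable 1 onset /bzsm/ has 4 consonants (> 3) → ill-formed
gzgu — σ1 onset /gzg/ (3C), coda /∅/ ok → well-formed

gzgu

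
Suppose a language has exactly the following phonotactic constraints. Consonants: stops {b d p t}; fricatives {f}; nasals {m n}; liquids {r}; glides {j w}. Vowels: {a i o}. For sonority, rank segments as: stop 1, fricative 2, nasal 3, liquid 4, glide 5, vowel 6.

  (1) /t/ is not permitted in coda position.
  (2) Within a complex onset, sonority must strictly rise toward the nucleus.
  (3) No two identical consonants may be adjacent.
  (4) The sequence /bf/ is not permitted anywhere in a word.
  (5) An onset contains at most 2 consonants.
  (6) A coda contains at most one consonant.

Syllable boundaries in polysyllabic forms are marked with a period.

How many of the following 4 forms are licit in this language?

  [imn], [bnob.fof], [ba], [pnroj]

1

[imn] — violates constraint 6: syllable 1 coda /mn/ has 2 consonants (> 1) → illicit
[bnob.fof] — violates constraint 4: contains banned sequence /bf/ → illicit
[ba] — σ1 onset /b/, coda /∅/ ok → licit
[pnroj] — violates constraint 5: syllable 1 onset /pnr/ has 3 consonants (> 2) → illicit
Licit: [ba] → 1.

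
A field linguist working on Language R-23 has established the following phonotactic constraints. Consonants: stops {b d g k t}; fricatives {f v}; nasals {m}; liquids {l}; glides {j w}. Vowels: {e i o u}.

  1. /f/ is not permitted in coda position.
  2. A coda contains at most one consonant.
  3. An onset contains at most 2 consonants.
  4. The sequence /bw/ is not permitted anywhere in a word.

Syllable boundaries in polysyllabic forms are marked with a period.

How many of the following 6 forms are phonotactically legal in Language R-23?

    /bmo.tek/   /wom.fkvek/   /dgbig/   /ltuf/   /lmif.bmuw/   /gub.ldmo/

/bmo.tek/ — σ1 onset /bm/ (2C), coda /∅/ ok; σ2 onset /t/, coda /k/ ok → phonotactically legal
/wom.fkvek/ — violates constraint 3: syllable 2 onset /fkv/ has 3 consonants (> 2) → phonotactically illegal
/dgbig/ — violates constraint 3: syllable 1 onset /dgb/ has 3 consonants (> 2) → phonotactically illegal
/ltuf/ — violates constraint 1: syllable 1 coda contains /f/ → phonotactically illegal
/lmif.bmuw/ — violates constraint 1: syllable 1 coda contains /f/ → phonotactically illegal
/gub.ldmo/ — violates constraint 3: syllable 2 onset /ldm/ has 3 consonants (> 2) → phonotactically illegal
Phonotactically legal: /bmo.tek/ → 1.

1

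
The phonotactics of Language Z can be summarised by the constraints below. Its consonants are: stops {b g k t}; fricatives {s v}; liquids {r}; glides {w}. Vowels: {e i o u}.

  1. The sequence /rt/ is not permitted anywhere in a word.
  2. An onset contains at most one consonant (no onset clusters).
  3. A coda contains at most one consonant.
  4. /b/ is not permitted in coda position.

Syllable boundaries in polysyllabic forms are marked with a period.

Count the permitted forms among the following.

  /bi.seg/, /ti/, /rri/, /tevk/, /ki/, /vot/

/bi.seg/ — σ1 onset /b/, coda /∅/ ok; σ2 onset /s/, coda /g/ ok → permitted
/ti/ — σ1 onset /t/, coda /∅/ ok → permitted
/rri/ — violates constraint 2: syllable 1 onset /rr/ has 2 consonants (> 1) → not permitted
/tevk/ — violates constraint 3: syllable 1 coda /vk/ has 2 consonants (> 1) → not permitted
/ki/ — σ1 onset /k/, coda /∅/ ok → permitted
/vot/ — σ1 onset /v/, coda /t/ ok → permitted
Permitted: /bi.seg/, /ti/, /ki/, /vot/ → 4.

4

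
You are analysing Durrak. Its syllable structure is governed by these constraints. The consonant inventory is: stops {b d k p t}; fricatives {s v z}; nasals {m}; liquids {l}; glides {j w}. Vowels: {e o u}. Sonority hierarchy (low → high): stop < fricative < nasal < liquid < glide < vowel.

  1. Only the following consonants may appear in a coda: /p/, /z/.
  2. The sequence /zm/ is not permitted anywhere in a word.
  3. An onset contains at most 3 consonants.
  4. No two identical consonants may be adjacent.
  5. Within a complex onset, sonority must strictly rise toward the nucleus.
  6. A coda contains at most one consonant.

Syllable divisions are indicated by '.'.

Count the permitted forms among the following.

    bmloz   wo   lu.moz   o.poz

bmloz — σ1 onset /bml/ (1→3→4 rises), coda /z/ ok → permitted
wo — σ1 onset /w/, coda /∅/ ok → permitted
lu.moz — σ1 onset /l/, coda /∅/ ok; σ2 onset /m/, coda /z/ ok → permitted
o.poz — σ1 onset /∅/, coda /∅/ ok; σ2 onset /p/, coda /z/ ok → permitted
Permitted: bmloz, wo, lu.moz, o.poz → 4.

4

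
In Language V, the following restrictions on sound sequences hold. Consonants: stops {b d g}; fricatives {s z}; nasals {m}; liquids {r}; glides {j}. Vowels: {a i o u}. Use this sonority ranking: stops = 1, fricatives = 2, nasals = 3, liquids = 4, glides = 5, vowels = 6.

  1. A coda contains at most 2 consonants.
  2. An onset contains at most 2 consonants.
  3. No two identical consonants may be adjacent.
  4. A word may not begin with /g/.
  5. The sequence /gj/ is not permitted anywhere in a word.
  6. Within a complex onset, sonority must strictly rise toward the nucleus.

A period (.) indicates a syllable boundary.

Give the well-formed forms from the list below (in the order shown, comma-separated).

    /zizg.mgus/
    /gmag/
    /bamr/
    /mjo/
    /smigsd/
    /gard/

/bamr/, /mjo/

/zizg.mgus/ — violates constraint 6: syllable 2 onset /mg/: /m/ (nasal, 3) → /g/ (stop, 1) does not rise → ill-formed
/gmag/ — violates constraint 4: word begins with /g/ → ill-formed
/bamr/ — σ1 onset /b/, coda /mr/ (2C) ok → well-formed
/mjo/ — σ1 onset /mj/ (3→5 rises), coda /∅/ ok → well-formed
/smigsd/ — violates constraint 1: syllable 1 coda /gsd/ has 3 consonants (> 2) → ill-formed
/gard/ — violates constraint 4: word begins with /g/ → ill-formed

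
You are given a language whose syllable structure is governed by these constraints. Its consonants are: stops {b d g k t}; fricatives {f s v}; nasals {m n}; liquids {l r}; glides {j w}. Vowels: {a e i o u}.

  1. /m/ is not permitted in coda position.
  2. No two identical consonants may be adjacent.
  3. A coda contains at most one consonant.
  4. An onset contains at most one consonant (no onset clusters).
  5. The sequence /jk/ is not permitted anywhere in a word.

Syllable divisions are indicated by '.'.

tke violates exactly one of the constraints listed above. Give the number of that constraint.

4

tke: syllable 1 onset /tk/ has 2 consonants (> 1).
This is a violation of constraint 4: "An onset contains at most one consonant (no onset clusters)."
The remaining constraints (1, 2, 3, 5) are satisfied.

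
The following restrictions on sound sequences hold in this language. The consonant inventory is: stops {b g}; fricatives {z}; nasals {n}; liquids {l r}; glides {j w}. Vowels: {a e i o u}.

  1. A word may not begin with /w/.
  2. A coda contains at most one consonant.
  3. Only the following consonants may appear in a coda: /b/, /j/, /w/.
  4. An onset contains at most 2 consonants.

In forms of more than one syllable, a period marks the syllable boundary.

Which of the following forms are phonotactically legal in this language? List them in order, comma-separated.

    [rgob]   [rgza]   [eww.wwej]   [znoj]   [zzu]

[rgob] — σ1 onset /rg/ (2C), coda /b/ ok → phonotactically legal
[rgza] — violates constraint 4: syllable 1 onset /rgz/ has 3 consonants (> 2) → phonotactically illegal
[eww.wwej] — violates constraint 2: syllable 1 coda /ww/ has 2 consonants (> 1) → phonotactically illegal
[znoj] — σ1 onset /zn/ (2C), coda /j/ ok → phonotactically legal
[zzu] — σ1 onset /zz/ (2C), coda /∅/ ok → phonotactically legal

[rgob], [znoj], [zzu]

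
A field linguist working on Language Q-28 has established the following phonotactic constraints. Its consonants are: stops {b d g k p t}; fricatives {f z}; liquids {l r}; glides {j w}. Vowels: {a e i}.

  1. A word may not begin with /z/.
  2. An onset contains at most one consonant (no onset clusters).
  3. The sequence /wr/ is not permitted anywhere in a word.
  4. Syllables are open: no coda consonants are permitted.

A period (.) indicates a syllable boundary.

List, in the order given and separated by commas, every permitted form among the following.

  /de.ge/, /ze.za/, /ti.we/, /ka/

/de.ge/ — σ1 onset /d/, coda /∅/ ok; σ2 onset /g/, coda /∅/ ok → permitted
/ze.za/ — violates constraint 1: word begins with /z/ → not permitted
/ti.we/ — σ1 onset /t/, coda /∅/ ok; σ2 onset /w/, coda /∅/ ok → permitted
/ka/ — σ1 onset /k/, coda /∅/ ok → permitted

/de.ge/, /ti.we/, /ka/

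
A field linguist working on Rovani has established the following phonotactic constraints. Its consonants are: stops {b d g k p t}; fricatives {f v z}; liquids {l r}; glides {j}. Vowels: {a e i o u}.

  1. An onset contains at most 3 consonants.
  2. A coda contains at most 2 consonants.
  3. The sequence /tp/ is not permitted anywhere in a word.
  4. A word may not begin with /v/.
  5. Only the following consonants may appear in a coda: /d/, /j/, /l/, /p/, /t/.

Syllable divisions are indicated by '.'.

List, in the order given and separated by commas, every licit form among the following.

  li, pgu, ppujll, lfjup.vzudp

li — σ1 onset /l/, coda /∅/ ok → licit
pgu — σ1 onset /pg/ (2C), coda /∅/ ok → licit
ppujll — violates constraint 2: syllable 1 coda /jll/ has 3 consonants (> 2) → illicit
lfjup.vzudp — σ1 onset /lfj/ (3C), coda /p/ ok; σ2 onset /vz/ (2C), coda /dp/ (2C) ok → licit

li, pgu, lfjup.vzudp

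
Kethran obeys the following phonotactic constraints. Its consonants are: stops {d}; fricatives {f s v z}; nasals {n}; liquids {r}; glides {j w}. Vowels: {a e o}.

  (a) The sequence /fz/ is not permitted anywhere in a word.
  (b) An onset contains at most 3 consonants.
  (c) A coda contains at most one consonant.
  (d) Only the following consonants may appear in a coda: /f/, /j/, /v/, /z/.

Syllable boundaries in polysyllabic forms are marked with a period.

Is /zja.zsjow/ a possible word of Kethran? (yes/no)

/zja.zsjow/ — violates constraint (d): syllable 2 coda contains /w/, which is not a licensed coda consonant → phonotactically illegal

no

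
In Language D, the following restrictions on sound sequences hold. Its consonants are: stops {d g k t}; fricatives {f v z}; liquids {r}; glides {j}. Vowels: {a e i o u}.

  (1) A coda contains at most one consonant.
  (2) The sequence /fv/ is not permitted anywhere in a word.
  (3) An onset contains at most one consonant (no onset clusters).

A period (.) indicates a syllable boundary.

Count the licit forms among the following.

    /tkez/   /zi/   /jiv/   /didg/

/tkez/ — violates constraint 3: syllable 1 onset /tk/ has 2 consonants (> 1) → illicit
/zi/ — σ1 onset /z/, coda /∅/ ok → licit
/jiv/ — σ1 onset /j/, coda /v/ ok → licit
/didg/ — violates constraint 1: syllable 1 coda /dg/ has 2 consonants (> 1) → illicit
Licit: /zi/, /jiv/ → 2.

2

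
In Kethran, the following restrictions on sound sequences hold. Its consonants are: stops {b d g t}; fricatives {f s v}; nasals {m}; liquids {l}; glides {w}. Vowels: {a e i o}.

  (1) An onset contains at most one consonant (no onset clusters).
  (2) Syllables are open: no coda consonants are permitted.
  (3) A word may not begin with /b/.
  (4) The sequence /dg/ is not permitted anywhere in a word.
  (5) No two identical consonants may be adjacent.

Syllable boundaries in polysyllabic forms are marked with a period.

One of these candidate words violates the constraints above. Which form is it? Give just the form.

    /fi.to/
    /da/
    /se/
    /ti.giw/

/ti.giw/

/fi.to/ — σ1 onset /f/, coda /∅/ ok; σ2 onset /t/, coda /∅/ ok → well-formed
/da/ — σ1 onset /d/, coda /∅/ ok → well-formed
/se/ — σ1 onset /s/, coda /∅/ ok → well-formed
/ti.giw/ — violates constraint 2: syllable 2 coda /w/ has 1 consonant (> 0) → ill-formed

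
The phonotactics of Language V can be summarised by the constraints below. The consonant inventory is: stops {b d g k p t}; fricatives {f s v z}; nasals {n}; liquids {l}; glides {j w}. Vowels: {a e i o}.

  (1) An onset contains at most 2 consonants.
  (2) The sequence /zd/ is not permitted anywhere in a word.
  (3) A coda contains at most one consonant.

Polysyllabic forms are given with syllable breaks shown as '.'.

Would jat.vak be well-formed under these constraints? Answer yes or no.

jat.vak — σ1 onset /j/, coda /t/ ok; σ2 onset /v/, coda /k/ ok → well-formed

yes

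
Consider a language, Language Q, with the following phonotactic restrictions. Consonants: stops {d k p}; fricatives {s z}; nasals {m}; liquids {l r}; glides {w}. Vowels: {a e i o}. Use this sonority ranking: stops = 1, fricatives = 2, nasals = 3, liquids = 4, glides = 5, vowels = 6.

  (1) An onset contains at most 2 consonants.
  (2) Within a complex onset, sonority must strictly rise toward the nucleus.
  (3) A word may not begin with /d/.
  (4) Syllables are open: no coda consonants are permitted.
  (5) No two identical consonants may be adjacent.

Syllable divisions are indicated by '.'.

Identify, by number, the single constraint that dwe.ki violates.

3

dwe.ki: word begins with /d/.
This is a violation of constraint 3: "A word may not begin with /d/."
The remaining constraints (1, 2, 4, 5) are satisfied.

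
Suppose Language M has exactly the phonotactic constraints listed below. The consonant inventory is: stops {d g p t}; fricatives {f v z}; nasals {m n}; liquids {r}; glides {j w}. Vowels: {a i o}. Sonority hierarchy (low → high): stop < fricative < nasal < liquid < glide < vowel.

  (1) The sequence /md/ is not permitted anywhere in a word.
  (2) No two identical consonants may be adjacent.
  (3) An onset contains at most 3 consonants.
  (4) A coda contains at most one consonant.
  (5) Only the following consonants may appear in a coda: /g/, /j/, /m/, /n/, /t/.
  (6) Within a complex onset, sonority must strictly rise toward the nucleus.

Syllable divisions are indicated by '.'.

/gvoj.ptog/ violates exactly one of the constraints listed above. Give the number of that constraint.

6

/gvoj.ptog/: syllable 2 onset /pt/: /p/ (stop, 1) → /t/ (stop, 1) does not rise.
This is a violation of constraint 6: "Within a complex onset, sonority must strictly rise toward the nucleus."
The remaining constraints (1, 2, 3, 4, 5) are satisfied.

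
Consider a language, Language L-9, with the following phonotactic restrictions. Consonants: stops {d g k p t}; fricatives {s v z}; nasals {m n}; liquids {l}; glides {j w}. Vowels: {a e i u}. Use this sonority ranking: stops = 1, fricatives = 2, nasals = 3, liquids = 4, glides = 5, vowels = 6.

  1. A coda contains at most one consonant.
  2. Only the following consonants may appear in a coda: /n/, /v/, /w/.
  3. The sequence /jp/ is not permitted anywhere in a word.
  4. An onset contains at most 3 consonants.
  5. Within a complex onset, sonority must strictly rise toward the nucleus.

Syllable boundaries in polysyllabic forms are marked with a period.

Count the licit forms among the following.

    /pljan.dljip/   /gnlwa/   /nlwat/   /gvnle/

/pljan.dljip/ — violates constraint 2: syllable 2 coda contains /p/, which is not a licensed coda consonant → illicit
/gnlwa/ — violates constraint 4: syllable 1 onset /gnlw/ has 4 consonants (> 3) → illicit
/nlwat/ — violates constraint 2: syllable 1 coda contains /t/, which is not a licensed coda consonant → illicit
/gvnle/ — violates constraint 4: syllable 1 onset /gvnl/ has 4 consonants (> 3) → illicit
No form is licit → 0.

0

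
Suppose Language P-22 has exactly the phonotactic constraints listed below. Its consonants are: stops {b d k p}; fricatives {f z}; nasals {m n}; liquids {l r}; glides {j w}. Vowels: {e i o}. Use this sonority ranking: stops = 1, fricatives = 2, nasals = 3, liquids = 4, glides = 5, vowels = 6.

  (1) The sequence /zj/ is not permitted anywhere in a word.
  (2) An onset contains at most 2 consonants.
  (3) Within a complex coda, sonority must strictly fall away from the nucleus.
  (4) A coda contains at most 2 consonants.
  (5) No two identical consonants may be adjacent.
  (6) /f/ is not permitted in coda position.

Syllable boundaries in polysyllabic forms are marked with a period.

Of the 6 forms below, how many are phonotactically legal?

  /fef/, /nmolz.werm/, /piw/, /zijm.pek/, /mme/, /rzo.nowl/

/fef/ — violates constraint 6: syllable 1 coda contains /f/ → phonotactically illegal
/nmolz.werm/ — σ1 onset /nm/ (2C), coda /lz/ (4→2 falls) ok; σ2 onset /w/, coda /rm/ (4→3 falls) ok → phonotactically legal
/piw/ — σ1 onset /p/, coda /w/ ok → phonotactically legal
/zijm.pek/ — σ1 onset /z/, coda /jm/ (5→3 falls) ok; σ2 onset /p/, coda /k/ ok → phonotactically legal
/mme/ — violates constraint 5: adjacent identical consonants /mm/ → phonotactically illegal
/rzo.nowl/ — σ1 onset /rz/ (2C), coda /∅/ ok; σ2 onset /n/, coda /wl/ (5→4 falls) ok → phonotactically legal
Phonotactically legal: /nmolz.werm/, /piw/, /zijm.pek/, /rzo.nowl/ → 4.

4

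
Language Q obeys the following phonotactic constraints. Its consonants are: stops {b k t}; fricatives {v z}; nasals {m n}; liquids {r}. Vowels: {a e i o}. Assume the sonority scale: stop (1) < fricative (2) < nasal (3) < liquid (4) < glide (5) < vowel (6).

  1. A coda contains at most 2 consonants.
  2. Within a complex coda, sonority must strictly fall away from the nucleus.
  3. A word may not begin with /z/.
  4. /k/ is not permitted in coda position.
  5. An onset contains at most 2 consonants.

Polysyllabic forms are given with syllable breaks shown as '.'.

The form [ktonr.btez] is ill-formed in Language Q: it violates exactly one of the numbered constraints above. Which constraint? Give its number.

[ktonr.btez]: syllable 1 coda /nr/: /n/ (nasal, 3) → /r/ (liquid, 4) does not fall.
This is a violation of constraint 2: "Within a complex coda, sonority must strictly fall away from the nucleus."
The remaining constraints (1, 3, 4, 5) are satisfied.

2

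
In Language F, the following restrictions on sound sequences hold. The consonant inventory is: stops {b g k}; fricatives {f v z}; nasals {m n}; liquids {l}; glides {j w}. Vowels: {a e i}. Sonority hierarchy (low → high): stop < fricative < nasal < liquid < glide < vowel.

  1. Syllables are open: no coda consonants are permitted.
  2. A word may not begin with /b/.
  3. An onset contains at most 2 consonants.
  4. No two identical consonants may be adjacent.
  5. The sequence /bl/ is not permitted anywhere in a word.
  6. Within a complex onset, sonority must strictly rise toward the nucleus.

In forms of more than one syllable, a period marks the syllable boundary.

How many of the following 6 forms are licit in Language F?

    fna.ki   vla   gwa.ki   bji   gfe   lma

fna.ki — σ1 onset /fn/ (2→3 rises), coda /∅/ ok; σ2 onset /k/, coda /∅/ ok → licit
vla — σ1 onset /vl/ (2→4 rises), coda /∅/ ok → licit
gwa.ki — σ1 onset /gw/ (1→5 rises), coda /∅/ ok; σ2 onset /k/, coda /∅/ ok → licit
bji — violates constraint 2: word begins with /b/ → illicit
gfe — σ1 onset /gf/ (1→2 rises), coda /∅/ ok → licit
lma — violates constraint 6: syllable 1 onset /lm/: /l/ (liquid, 4) → /m/ (nasal, 3) does not rise → illicit
Licit: fna.ki, vla, gwa.ki, gfe → 4.

4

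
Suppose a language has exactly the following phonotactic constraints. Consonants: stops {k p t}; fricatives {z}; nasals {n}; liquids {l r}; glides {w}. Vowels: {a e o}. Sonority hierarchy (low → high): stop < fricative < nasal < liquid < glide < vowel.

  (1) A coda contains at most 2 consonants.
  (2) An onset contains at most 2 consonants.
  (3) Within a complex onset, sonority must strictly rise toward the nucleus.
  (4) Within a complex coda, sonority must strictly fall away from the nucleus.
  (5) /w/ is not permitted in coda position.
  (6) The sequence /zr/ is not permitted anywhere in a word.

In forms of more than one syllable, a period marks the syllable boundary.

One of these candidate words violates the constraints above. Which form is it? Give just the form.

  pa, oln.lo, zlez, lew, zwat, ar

lew

pa — σ1 onset /p/, coda /∅/ ok → phonotactically legal
oln.lo — σ1 onset /∅/, coda /ln/ (4→3 falls) ok; σ2 onset /l/, coda /∅/ ok → phonotactically legal
zlez — σ1 onset /zl/ (2→4 rises), coda /z/ ok → phonotactically legal
lew — violates constraint 5: syllable 1 coda contains /w/ → phonotactically illegal
zwat — σ1 onset /zw/ (2→5 rises), coda /t/ ok → phonotactically legal
ar — σ1 onset /∅/, coda /r/ ok → phonotactically legal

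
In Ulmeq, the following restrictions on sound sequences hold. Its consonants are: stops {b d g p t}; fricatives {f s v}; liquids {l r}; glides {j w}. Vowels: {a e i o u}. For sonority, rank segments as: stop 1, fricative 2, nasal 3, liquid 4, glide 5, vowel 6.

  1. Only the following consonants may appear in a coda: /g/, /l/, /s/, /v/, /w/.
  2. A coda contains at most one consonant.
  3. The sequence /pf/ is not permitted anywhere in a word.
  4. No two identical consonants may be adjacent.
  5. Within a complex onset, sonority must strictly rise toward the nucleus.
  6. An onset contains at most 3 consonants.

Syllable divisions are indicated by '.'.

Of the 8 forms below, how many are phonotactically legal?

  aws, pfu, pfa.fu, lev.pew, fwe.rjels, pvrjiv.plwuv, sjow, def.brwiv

2

aws — violates constraint 2: syllable 1 coda /ws/ has 2 consonants (> 1) → phonotactically illegal
pfu — violates constraint 3: contains banned sequence /pf/ → phonotactically illegal
pfa.fu — violates constraint 3: contains banned sequence /pf/ → phonotactically illegal
lev.pew — σ1 onset /l/, coda /v/ ok; σ2 onset /p/, coda /w/ ok → phonotactically legal
fwe.rjels — violates constraint 2: syllable 2 coda /ls/ has 2 consonants (> 1) → phonotactically illegal
pvrjiv.plwuv — violates constraint 6: syllable 1 onset /pvrj/ has 4 consonants (> 3) → phonotactically illegal
sjow — σ1 onset /sj/ (2→5 rises), coda /w/ ok → phonotactically legal
def.brwiv — violates constraint 1: syllable 1 coda contains /f/, which is not a licensed coda consonant → phonotactically illegal
Phonotactically legal: lev.pew, sjow → 2.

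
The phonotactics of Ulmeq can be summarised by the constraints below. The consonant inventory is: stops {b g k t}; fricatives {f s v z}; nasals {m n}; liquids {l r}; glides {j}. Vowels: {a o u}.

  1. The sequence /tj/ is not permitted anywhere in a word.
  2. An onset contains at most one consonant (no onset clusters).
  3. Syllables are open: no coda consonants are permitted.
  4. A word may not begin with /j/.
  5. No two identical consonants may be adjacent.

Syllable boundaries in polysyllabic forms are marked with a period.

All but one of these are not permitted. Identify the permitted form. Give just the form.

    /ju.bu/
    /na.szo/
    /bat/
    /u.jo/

/ju.bu/ — violates constraint 4: word begins with /j/ → not permitted
/na.szo/ — violates constraint 2: syllable 2 onset /sz/ has 2 consonants (> 1) → not permitted
/bat/ — violates constraint 3: syllable 1 coda /t/ has 1 consonant (> 0) → not permitted
/u.jo/ — σ1 onset /∅/, coda /∅/ ok; σ2 onset /j/, coda /∅/ ok → permitted

/u.jo/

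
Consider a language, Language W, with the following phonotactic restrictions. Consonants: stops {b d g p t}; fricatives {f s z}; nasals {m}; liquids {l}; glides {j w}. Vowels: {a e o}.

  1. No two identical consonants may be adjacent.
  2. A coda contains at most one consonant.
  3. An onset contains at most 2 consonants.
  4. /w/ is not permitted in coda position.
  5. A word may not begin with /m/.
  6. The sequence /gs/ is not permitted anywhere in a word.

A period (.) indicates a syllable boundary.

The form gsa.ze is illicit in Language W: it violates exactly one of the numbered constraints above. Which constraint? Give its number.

6

gsa.ze: contains banned sequence /gs/.
This is a violation of constraint 6: "The sequence /gs/ is not permitted anywhere in a word."
The remaining constraints (1, 2, 3, 4, 5) are satisfied.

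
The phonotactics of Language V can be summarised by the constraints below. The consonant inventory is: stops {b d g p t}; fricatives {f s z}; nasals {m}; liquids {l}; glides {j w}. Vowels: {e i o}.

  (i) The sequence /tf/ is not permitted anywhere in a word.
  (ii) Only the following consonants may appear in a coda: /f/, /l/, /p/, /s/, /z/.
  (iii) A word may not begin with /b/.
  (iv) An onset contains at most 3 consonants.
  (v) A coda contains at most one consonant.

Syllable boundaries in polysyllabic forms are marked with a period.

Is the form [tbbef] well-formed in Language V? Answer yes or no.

yes

[tbbef] — σ1 onset /tbb/ (3C), coda /f/ ok → well-formed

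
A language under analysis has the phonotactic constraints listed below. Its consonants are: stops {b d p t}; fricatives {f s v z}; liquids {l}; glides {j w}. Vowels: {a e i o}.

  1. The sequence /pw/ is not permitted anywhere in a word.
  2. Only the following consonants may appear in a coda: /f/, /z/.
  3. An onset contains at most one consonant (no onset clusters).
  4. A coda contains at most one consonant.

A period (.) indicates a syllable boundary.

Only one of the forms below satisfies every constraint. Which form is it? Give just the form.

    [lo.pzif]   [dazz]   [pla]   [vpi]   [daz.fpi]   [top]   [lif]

[lo.pzif] — violates constraint 3: syllable 2 onset /pz/ has 2 consonants (> 1) → phonotactically illegal
[dazz] — violates constraint 4: syllable 1 coda /zz/ has 2 consonants (> 1) → phonotactically illegal
[pla] — violates constraint 3: syllable 1 onset /pl/ has 2 consonants (> 1) → phonotactically illegal
[vpi] — violates constraint 3: syllable 1 onset /vp/ has 2 consonants (> 1) → phonotactically illegal
[daz.fpi] — violates constraint 3: syllable 2 onset /fp/ has 2 consonants (> 1) → phonotactically illegal
[top] — violates constraint 2: syllable 1 coda contains /p/, which is not a licensed coda consonant → phonotactically illegal
[lif] — σ1 onset /l/, coda /f/ ok → phonotactically legal

[lif]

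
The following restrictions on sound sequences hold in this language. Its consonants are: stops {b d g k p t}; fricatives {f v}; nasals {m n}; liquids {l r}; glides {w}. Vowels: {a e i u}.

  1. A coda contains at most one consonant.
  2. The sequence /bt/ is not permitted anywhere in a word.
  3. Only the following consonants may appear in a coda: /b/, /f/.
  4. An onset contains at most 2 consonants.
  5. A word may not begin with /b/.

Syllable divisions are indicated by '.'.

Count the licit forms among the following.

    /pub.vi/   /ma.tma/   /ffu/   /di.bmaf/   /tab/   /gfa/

/pub.vi/ — σ1 onset /p/, coda /b/ ok; σ2 onset /v/, coda /∅/ ok → licit
/ma.tma/ — σ1 onset /m/, coda /∅/ ok; σ2 onset /tm/ (2C), coda /∅/ ok → licit
/ffu/ — σ1 onset /ff/ (2C), coda /∅/ ok → licit
/di.bmaf/ — σ1 onset /d/, coda /∅/ ok; σ2 onset /bm/ (2C), coda /f/ ok → licit
/tab/ — σ1 onset /t/, coda /b/ ok → licit
/gfa/ — σ1 onset /gf/ (2C), coda /∅/ ok → licit
Licit: /pub.vi/, /ma.tma/, /ffu/, /di.bmaf/, /tab/, /gfa/ → 6.

6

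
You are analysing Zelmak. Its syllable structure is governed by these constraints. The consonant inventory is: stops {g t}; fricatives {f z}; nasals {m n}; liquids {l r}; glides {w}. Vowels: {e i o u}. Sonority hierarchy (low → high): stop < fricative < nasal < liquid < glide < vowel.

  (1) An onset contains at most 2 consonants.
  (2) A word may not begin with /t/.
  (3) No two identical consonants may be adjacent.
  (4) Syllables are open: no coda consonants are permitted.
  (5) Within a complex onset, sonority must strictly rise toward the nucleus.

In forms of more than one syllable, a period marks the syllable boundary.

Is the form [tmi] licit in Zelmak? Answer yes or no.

no

[tmi] — violates constraint 2: word begins with /t/ → illicit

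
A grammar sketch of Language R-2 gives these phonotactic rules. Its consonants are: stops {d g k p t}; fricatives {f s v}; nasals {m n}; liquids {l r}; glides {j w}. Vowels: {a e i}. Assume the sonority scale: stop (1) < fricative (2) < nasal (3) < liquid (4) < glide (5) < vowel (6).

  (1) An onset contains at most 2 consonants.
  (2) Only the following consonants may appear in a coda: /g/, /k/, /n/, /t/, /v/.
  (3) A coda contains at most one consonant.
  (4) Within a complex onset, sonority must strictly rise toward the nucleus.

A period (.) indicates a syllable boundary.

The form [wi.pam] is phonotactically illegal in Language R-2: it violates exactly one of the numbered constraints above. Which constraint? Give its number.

[wi.pam]: syllable 2 coda contains /m/, which is not a licensed coda consonant.
This is a violation of constraint 2: "Only the following consonants may appear in a coda: /g/, /k/, /n/, /t/, /v/."
The remaining constraints (1, 3, 4) are satisfied.

2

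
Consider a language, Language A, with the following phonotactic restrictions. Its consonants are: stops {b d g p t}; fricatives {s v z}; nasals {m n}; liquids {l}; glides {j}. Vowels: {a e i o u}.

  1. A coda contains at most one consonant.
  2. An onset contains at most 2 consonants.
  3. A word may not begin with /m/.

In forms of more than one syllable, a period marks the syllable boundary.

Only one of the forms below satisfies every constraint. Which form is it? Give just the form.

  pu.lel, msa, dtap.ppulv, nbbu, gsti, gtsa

pu.lel — σ1 onset /p/, coda /∅/ ok; σ2 onset /l/, coda /l/ ok → well-formed
msa — violates constraint 3: word begins with /m/ → ill-formed
dtap.ppulv — violates constraint 1: syllable 2 coda /lv/ has 2 consonants (> 1) → ill-formed
nbbu — violates constraint 2: syllable 1 onset /nbb/ has 3 consonants (> 2) → ill-formed
gsti — violates constraint 2: syllable 1 onset /gst/ has 3 consonants (> 2) → ill-formed
gtsa — violates constraint 2: syllable 1 onset /gts/ has 3 consonants (> 2) → ill-formed

pu.lel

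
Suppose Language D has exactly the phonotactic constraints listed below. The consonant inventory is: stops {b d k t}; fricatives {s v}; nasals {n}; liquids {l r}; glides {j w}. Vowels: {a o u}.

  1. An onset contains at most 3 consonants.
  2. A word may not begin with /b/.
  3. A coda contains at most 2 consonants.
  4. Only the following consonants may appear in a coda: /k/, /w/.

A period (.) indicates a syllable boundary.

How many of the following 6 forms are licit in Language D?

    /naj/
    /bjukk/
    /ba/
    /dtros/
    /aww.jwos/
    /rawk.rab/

/naj/ — violates constraint 4: syllable 1 coda contains /j/, which is not a licensed coda consonant → illicit
/bjukk/ — violates constraint 2: word begins with /b/ → illicit
/ba/ — violates constraint 2: word begins with /b/ → illicit
/dtros/ — violates constraint 4: syllable 1 coda contains /s/, which is not a licensed coda consonant → illicit
/aww.jwos/ — violates constraint 4: syllable 2 coda contains /s/, which is not a licensed coda consonant → illicit
/rawk.rab/ — violates constraint 4: syllable 2 coda contains /b/, which is not a licensed coda consonant → illicit
No form is licit → 0.

0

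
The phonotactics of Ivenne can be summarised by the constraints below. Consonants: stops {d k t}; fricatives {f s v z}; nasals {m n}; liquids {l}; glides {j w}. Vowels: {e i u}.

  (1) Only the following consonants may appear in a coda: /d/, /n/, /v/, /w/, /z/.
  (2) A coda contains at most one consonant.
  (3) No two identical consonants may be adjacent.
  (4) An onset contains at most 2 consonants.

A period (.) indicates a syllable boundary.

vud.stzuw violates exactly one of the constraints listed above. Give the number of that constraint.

4

vud.stzuw: syllable 2 onset /stz/ has 3 consonants (> 2).
This is a violation of constraint 4: "An onset contains at most 2 consonants."
The remaining constraints (1, 2, 3) are satisfied.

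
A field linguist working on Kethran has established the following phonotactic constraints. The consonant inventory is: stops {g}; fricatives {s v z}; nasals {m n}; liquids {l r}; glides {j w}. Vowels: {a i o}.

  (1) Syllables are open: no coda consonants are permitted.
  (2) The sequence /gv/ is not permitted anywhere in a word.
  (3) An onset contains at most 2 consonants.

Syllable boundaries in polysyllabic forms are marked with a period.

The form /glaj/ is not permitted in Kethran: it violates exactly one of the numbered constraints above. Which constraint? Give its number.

/glaj/: syllable 1 coda /j/ has 1 consonant (> 0).
This is a violation of constraint 1: "Syllables are open: no coda consonants are permitted."
The remaining constraints (2, 3) are satisfied.

1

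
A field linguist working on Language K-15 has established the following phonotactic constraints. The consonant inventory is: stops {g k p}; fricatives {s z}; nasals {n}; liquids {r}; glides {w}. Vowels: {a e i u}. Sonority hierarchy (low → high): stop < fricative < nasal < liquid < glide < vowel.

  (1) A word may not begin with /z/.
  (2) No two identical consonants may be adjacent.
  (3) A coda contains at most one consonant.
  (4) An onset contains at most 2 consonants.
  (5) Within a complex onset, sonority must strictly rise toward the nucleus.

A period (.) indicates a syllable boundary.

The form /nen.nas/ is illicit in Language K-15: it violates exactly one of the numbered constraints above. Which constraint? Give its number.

2

/nen.nas/: adjacent identical consonants /nn/.
This is a violation of constraint 2: "No two identical consonants may be adjacent."
The remaining constraints (1, 3, 4, 5) are satisfied.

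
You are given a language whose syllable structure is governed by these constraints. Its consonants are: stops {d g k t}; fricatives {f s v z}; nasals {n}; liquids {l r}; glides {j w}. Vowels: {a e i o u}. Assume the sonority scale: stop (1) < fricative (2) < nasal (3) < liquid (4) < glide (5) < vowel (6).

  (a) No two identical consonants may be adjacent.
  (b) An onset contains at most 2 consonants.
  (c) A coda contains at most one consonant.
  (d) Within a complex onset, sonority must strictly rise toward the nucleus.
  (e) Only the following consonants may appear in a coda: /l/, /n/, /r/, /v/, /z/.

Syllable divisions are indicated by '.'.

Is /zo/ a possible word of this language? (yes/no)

yes

/zo/ — σ1 onset /z/, coda /∅/ ok → well-formed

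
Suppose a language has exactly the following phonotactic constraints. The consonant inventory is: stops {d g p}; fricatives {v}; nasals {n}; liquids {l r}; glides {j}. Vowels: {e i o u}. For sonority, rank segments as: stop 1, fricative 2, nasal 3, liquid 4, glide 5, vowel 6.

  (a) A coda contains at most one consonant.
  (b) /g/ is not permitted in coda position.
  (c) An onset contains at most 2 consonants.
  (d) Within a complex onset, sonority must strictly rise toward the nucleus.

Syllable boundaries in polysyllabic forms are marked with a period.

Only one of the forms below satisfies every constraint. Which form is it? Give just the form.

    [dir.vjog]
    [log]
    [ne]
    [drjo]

[ne]

[dir.vjog] — violates constraint (b): syllable 2 coda contains /g/ → illicit
[log] — violates constraint (b): syllable 1 coda contains /g/ → illicit
[ne] — σ1 onset /n/, coda /∅/ ok → licit
[drjo] — violates constraint (c): syllable 1 onset /drj/ has 3 consonants (> 2) → illicit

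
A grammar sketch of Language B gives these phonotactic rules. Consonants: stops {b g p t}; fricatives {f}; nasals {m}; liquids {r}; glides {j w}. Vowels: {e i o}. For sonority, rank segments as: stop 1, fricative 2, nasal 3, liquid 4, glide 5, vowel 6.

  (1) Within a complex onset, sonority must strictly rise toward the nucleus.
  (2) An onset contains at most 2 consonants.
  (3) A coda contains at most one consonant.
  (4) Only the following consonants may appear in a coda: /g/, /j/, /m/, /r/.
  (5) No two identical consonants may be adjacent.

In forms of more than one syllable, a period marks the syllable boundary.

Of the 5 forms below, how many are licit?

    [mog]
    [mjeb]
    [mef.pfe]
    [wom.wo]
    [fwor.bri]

3

[mog] — σ1 onset /m/, coda /g/ ok → licit
[mjeb] — violates constraint 4: syllable 1 coda contains /b/, which is not a licensed coda consonant → illicit
[mef.pfe] — violates constraint 4: syllable 1 coda contains /f/, which is not a licensed coda consonant → illicit
[wom.wo] — σ1 onset /w/, coda /m/ ok; σ2 onset /w/, coda /∅/ ok → licit
[fwor.bri] — σ1 onset /fw/ (2→5 rises), coda /r/ ok; σ2 onset /br/ (1→4 rises), coda /∅/ ok → licit
Licit: [mog], [wom.wo], [fwor.bri] → 3.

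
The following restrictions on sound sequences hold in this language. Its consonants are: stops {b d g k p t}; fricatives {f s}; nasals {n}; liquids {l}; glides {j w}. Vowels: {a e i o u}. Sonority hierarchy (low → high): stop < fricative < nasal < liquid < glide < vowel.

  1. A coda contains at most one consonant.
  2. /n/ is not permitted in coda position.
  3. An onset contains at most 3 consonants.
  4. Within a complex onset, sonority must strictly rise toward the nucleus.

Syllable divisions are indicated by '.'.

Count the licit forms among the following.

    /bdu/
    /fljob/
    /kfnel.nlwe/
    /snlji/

2

/bdu/ — violates constraint 4: syllable 1 onset /bd/: /b/ (stop, 1) → /d/ (stop, 1) does not rise → illicit
/fljob/ — σ1 onset /flj/ (2→4→5 rises), coda /b/ ok → licit
/kfnel.nlwe/ — σ1 onset /kfn/ (1→2→3 rises), coda /l/ ok; σ2 onset /nlw/ (3→4→5 rises), coda /∅/ ok → licit
/snlji/ — violates constraint 3: syllable 1 onset /snlj/ has 4 consonants (> 3) → illicit
Licit: /fljob/, /kfnel.nlwe/ → 2.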